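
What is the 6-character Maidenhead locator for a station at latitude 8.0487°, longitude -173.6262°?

AJ38eb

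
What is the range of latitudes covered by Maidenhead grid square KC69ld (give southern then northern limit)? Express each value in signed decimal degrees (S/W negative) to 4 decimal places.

Field K=10, C=2: +10·20° lon, +2·10° lat → SW at lon 20°, lat -70°.
Square 6, 9: +6·2° lon, +9·1° lat → SW at lon 32°, lat -61°.
Subsquare l=11, d=3: +11·0.0833333° lon, +3·0.0416667° lat → SW at lon 32.9167°, lat -60.875°.
Cell spans 0.0833333° lon × 0.0416667° lat.
south -60.8750, north -60.8333.

-60.8750, -60.8333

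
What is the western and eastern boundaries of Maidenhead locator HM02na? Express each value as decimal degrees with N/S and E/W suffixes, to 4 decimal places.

38.9167° W, 38.8333° W

Field H=7, M=12: +7·20° lon, +12·10° lat → SW at lon -40°, lat 30°.
Square 0, 2: +0·2° lon, +2·1° lat → SW at lon -40°, lat 32°.
Subsquare n=13, a=0: +13·0.0833333° lon, +0·0.0416667° lat → SW at lon -38.9167°, lat 32°.
Cell spans 0.0833333° lon × 0.0416667° lat.
west 38.9167° W, east 38.8333° W.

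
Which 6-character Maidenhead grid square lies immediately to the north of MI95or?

MI95os

Latitude subsquare r = 17; +1 → 18 = s.
The longitude characters are unchanged.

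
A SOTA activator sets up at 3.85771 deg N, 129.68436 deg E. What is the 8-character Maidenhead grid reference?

Add 180° to longitude and 90° to latitude: 309.68436, 93.85771.
Field (20°×10°, letters A–R): lon ⌊309.68436/20⌋ = 15 → P; lat ⌊93.85771/10⌋ = 9 → J.
Square (2°×1°, digits 0–9): lon ⌊9.68436/2⌋ = 4; lat ⌊3.85771/1⌋ = 3.
Subsquare (5′×2.5′, letters a–x): lon ⌊1.68436/0.0833333⌋ = 20 → u; lat ⌊0.85771/0.0416667⌋ = 20 → u.
Extended square (30″×15″, digits 0–9): lon ⌊0.01769/0.00833333⌋ = 2; lat ⌊0.02438/0.00416667⌋ = 5.

PJ43uu25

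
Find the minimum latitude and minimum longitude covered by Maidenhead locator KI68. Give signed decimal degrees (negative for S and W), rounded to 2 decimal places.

-2.00, 32.00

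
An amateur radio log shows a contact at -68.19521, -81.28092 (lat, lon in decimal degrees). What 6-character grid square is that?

Add 180° to longitude and 90° to latitude: 98.7191, 21.8048.
Field: lon ⌊98.7191/20⌋ = 4 → E; lat ⌊21.8048/10⌋ = 2 → C.
Square: lon ⌊18.7191/2⌋ = 9; lat ⌊1.8048/1⌋ = 1.
Subsquare: lon ⌊0.7191/0.0833333⌋ = 8 → i; lat ⌊0.8048/0.0416667⌋ = 19 → t.

EC91it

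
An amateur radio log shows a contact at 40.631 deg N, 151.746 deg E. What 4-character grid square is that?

QN50

Add 180° to longitude and 90° to latitude: 331.75, 130.63.
Field: 331.75/20 → 16 → Q, 130.63/10 → 13 → N; chars QN.
Square: 11.75/2 → 5, 0.63/1 → 0; chars 50.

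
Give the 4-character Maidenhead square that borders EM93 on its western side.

EM83

Longitude square 9; −1 → 8.
The latitude characters are unchanged.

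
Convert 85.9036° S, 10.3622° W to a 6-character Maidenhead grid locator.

IA44tc

Shift to the Maidenhead origin (180°W, 90°S): lon 169.6378, lat 4.0964.
Field: lon ⌊169.6378/20⌋ = 8 → I; lat ⌊4.0964/10⌋ = 0 → A.
Square: lon ⌊9.6378/2⌋ = 4; lat ⌊4.0964/1⌋ = 4.
Subsquare: lon ⌊1.6378/0.0833333⌋ = 19 → t; lat ⌊0.0964/0.0416667⌋ = 2 → c.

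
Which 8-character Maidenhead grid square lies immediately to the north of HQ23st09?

Latitude extended square 9; +1 → 10, wraps to 0, carry into subsquare.
Latitude subsquare t = 19; +1 → 20 = u.
The longitude characters are unchanged.

HQ23su00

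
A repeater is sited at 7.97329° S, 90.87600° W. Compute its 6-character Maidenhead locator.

EI42na

Shift to the Maidenhead origin (180°W, 90°S): lon 89.1240, lat 82.0267.
Field: 89.1240/20 → 4 → E, 82.0267/10 → 8 → I; chars EI.
Square: 9.1240/2 → 4, 2.0267/1 → 2; chars 42.
Subsquare: 1.1240/0.0833333 → 13 → n, 0.0267/0.0416667 → 0 → a; chars na.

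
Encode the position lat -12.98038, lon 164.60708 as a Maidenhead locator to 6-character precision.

Add 180° to longitude and 90° to latitude: 344.6071, 77.0196.
Field: 344.6071/20 → 17 → R, 77.0196/10 → 7 → H; chars RH.
Square: 4.6071/2 → 2, 7.0196/1 → 7; chars 27.
Subsquare: 0.6071/0.0833333 → 7 → h, 0.0196/0.0416667 → 0 → a; chars ha.

RH27ha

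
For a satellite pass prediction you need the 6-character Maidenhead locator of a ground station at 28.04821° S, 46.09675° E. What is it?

Shift to the Maidenhead origin (180°W, 90°S): lon 226.0967, lat 61.9518.
Field: 226.0967/20 → 11 → L, 61.9518/10 → 6 → G; chars LG.
Square: 6.0967/2 → 3, 1.9518/1 → 1; chars 31.
Subsquare: 0.0967/0.0833333 → 1 → b, 0.9518/0.0416667 → 22 → w; chars bw.

LG31bw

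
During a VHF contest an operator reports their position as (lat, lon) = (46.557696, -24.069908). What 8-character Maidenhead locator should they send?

HN76xn13

Offset from 180°W / 90°S: lon 155.93009°, lat 136.55770°.
Field: 155.93009/20 → 7 → H, 136.55770/10 → 13 → N; chars HN.
Square: 15.93009/2 → 7, 6.55770/1 → 6; chars 76.
Subsquare: 1.93009/0.0833333 → 23 → x, 0.55770/0.0416667 → 13 → n; chars xn.
Extended square: 0.01343/0.00833333 → 1, 0.01603/0.00416667 → 3; chars 13.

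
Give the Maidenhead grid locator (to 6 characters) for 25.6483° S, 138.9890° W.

Offset from 180°W / 90°S: lon 41.0110°, lat 64.3517°.
Field (20°×10°, letters A–R): 41.0110/20 → 2 → C, 64.3517/10 → 6 → G; chars CG.
Square (2°×1°, digits 0–9): 1.0110/2 → 0, 4.3517/1 → 4; chars 04.
Subsquare (5′×2.5′, letters a–x): 1.0110/0.0833333 → 12 → m, 0.3517/0.0416667 → 8 → i; chars mi.

CG04mi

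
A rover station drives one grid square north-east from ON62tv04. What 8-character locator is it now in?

ON62tv15

Longitude extended square 0; +1 → 1.
Latitude extended square 4; +1 → 5.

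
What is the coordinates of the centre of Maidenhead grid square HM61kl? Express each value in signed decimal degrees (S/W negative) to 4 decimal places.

31.4792, -27.1250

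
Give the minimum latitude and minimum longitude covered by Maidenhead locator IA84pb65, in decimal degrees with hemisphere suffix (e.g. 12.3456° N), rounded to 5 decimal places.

85.93750° S, 2.70000° W

Field I=8, A=0: +8·20° lon, +0·10° lat → SW at lon -20°, lat -90°.
Square 8, 4: +8·2° lon, +4·1° lat → SW at lon -4°, lat -86°.
Subsquare p=15, b=1: +15·0.0833333° lon, +1·0.0416667° lat → SW at lon -2.75°, lat -85.9583°.
Extended square 6, 5: +6·0.00833333° lon, +5·0.00416667° lat → SW at lon -2.7°, lat -85.9375°.
latitude 85.93750° S, longitude 2.70000° W.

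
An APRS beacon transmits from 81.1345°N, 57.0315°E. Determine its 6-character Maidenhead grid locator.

Add 180° to longitude and 90° to latitude: 237.0315, 171.1345.
Field: 237.0315/20 → 11 → L, 171.1345/10 → 17 → R; chars LR.
Square: 17.0315/2 → 8, 1.1345/1 → 1; chars 81.
Subsquare: 1.0315/0.0833333 → 12 → m, 0.1345/0.0416667 → 3 → d; chars md.

LR81md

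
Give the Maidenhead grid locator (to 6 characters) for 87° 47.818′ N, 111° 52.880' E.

OR57wt

Add 180° to longitude and 90° to latitude: 291.8813, 177.7970.
Field: lon ⌊291.8813/20⌋ = 14 → O; lat ⌊177.7970/10⌋ = 17 → R.
Square: lon ⌊11.8813/2⌋ = 5; lat ⌊7.7970/1⌋ = 7.
Subsquare: lon ⌊1.8813/0.0833333⌋ = 22 → w; lat ⌊0.7970/0.0416667⌋ = 19 → t.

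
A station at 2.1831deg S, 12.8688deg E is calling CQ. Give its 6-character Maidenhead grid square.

Add 180° to longitude and 90° to latitude: 192.8688, 87.8169.
Field: 192.8688/20 → 9 → J, 87.8169/10 → 8 → I; chars JI.
Square: 12.8688/2 → 6, 7.8169/1 → 7; chars 67.
Subsquare: 0.8688/0.0833333 → 10 → k, 0.8169/0.0416667 → 19 → t; chars kt.

JI67kt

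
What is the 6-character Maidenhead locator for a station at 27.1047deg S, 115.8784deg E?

OG72wv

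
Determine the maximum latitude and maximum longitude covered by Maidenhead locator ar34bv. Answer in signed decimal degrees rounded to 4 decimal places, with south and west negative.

Field A=0, R=17: +0·20° lon, +17·10° lat → SW at lon -180°, lat 80°.
Square 3, 4: +3·2° lon, +4·1° lat → SW at lon -174°, lat 84°.
Subsquare b=1, v=21: +1·0.0833333° lon, +21·0.0416667° lat → SW at lon -173.917°, lat 84.875°.
Cell spans 0.0833333° lon × 0.0416667° lat. NE corner is SW corner plus one full cell.
latitude 84.9167, longitude -173.8333.

84.9167, -173.8333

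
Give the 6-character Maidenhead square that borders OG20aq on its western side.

OG10xq

Longitude subsquare a = 0; −1 → -1, wraps to 23 = x, carry into square.
Longitude square 2; −1 → 1.
The latitude characters are unchanged.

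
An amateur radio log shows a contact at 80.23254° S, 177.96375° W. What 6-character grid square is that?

AA19as

Offset from 180°W / 90°S: lon 2.0362°, lat 9.7675°.
Field: 2.0362/20 → 0 → A, 9.7675/10 → 0 → A; chars AA.
Square: 2.0362/2 → 1, 9.7675/1 → 9; chars 19.
Subsquare: 0.0362/0.0833333 → 0 → a, 0.7675/0.0416667 → 18 → s; chars as.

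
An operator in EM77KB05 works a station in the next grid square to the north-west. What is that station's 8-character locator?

Longitude extended square 0; −1 → -1, wraps to 9, carry into subsquare.
Longitude subsquare k = 10; −1 → 9 = j.
Latitude extended square 5; +1 → 6.

EM77jb96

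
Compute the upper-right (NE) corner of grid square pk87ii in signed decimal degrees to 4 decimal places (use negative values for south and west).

Field P=15, K=10: +15·20° lon, +10·10° lat → SW at lon 120°, lat 10°.
Square 8, 7: +8·2° lon, +7·1° lat → SW at lon 136°, lat 17°.
Subsquare i=8, i=8: +8·0.0833333° lon, +8·0.0416667° lat → SW at lon 136.667°, lat 17.3333°.
Cell spans 0.0833333° lon × 0.0416667° lat. NE corner is SW corner plus one full cell.
latitude 17.3750, longitude 136.7500.

17.3750, 136.7500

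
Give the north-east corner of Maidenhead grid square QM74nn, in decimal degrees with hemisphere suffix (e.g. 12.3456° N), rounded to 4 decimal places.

Field Q=16, M=12: +16·20° lon, +12·10° lat → SW at lon 140°, lat 30°.
Square 7, 4: +7·2° lon, +4·1° lat → SW at lon 154°, lat 34°.
Subsquare n=13, n=13: +13·0.0833333° lon, +13·0.0416667° lat → SW at lon 155.083°, lat 34.5417°.
Cell spans 0.0833333° lon × 0.0416667° lat. NE corner is SW corner plus one full cell.
latitude 34.5833° N, longitude 155.1667° E.

34.5833° N, 155.1667° E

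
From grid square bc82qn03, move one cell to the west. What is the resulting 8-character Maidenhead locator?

Longitude extended square 0; −1 → -1, wraps to 9, carry into subsquare.
Longitude subsquare q = 16; −1 → 15 = p.
The latitude characters are unchanged.

BC82pn93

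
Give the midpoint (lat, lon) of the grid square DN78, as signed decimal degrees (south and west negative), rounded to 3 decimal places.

Field D=3, N=13: +3·20° lon, +13·10° lat → SW at lon -120°, lat 40°.
Square 7, 8: +7·2° lon, +8·1° lat → SW at lon -106°, lat 48°.
Cell spans 2° lon × 1° lat. Centre is SW corner plus half of each.
latitude 48.500, longitude -105.000.

48.500, -105.000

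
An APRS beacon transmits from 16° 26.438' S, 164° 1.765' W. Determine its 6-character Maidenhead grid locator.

AH73xn

Add 180° to longitude and 90° to latitude: 15.9706, 73.5594.
Field: 15.9706/20 → 0 → A, 73.5594/10 → 7 → H; chars AH.
Square: 15.9706/2 → 7, 3.5594/1 → 3; chars 73.
Subsquare: 1.9706/0.0833333 → 23 → x, 0.5594/0.0416667 → 13 → n; chars xn.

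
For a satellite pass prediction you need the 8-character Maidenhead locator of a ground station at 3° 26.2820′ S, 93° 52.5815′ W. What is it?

EI36bn44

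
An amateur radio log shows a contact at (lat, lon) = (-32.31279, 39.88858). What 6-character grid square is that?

KF97wq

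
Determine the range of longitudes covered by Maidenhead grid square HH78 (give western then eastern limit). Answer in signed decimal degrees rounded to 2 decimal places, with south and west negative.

-26.00, -24.00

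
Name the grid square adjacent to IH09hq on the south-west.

IH09gp

Longitude subsquare h = 7; −1 → 6 = g.
Latitude subsquare q = 16; −1 → 15 = p.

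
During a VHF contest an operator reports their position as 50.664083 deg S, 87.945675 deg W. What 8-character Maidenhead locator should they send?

Offset from 180°W / 90°S: lon 92.05433°, lat 39.33592°.
Field: 92.05433/20 → 4 → E, 39.33592/10 → 3 → D; chars ED.
Square: 12.05433/2 → 6, 9.33592/1 → 9; chars 69.
Subsquare: 0.05433/0.0833333 → 0 → a, 0.33592/0.0416667 → 8 → i; chars ai.
Extended square: 0.05433/0.00833333 → 6, 0.00258/0.00416667 → 0; chars 60.

ED69ai60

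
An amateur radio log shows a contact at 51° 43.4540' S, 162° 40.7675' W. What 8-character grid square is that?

AD88pg86

Offset from 180°W / 90°S: lon 17.32054°, lat 38.27577°.
Field: lon ⌊17.32054/20⌋ = 0 → A; lat ⌊38.27577/10⌋ = 3 → D.
Square: lon ⌊17.32054/2⌋ = 8; lat ⌊8.27577/1⌋ = 8.
Subsquare: lon ⌊1.32054/0.0833333⌋ = 15 → p; lat ⌊0.27577/0.0416667⌋ = 6 → g.
Extended square: lon ⌊0.07054/0.00833333⌋ = 8; lat ⌊0.02577/0.00416667⌋ = 6.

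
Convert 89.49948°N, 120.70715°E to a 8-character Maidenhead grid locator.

PR09il49

Add 180° to longitude and 90° to latitude: 300.70715, 179.49948.
Field: 300.70715/20 → 15 → P, 179.49948/10 → 17 → R; chars PR.
Square: 0.70715/2 → 0, 9.49948/1 → 9; chars 09.
Subsquare: 0.70715/0.0833333 → 8 → i, 0.49948/0.0416667 → 11 → l; chars il.
Extended square: 0.04048/0.00833333 → 4, 0.04115/0.00416667 → 9; chars 49.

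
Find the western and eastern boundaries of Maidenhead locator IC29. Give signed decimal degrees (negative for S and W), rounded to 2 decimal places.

Field I=8, C=2: +8·20° lon, +2·10° lat → SW at lon -20°, lat -70°.
Square 2, 9: +2·2° lon, +9·1° lat → SW at lon -16°, lat -61°.
Cell spans 2° lon × 1° lat.
west -16.00, east -14.00.

-16.00, -14.00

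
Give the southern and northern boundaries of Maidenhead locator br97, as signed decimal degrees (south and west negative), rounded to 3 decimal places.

Field B=1, R=17: +1·20° lon, +17·10° lat → SW at lon -160°, lat 80°.
Square 9, 7: +9·2° lon, +7·1° lat → SW at lon -142°, lat 87°.
Cell spans 2° lon × 1° lat.
south 87.000, north 88.000.

87.000, 88.000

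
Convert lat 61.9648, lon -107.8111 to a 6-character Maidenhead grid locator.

Add 180° to longitude and 90° to latitude: 72.1889, 151.9648.
Field: 72.1889/20 → 3 → D, 151.9648/10 → 15 → P; chars DP.
Square: 12.1889/2 → 6, 1.9648/1 → 1; chars 61.
Subsquare: 0.1889/0.0833333 → 2 → c, 0.9648/0.0416667 → 23 → x; chars cx.

DP61cx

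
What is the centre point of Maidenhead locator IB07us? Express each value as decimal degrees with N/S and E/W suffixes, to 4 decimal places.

72.2292° S, 18.2917° W

Field I=8, B=1: +8·20° lon, +1·10° lat → SW at lon -20°, lat -80°.
Square 0, 7: +0·2° lon, +7·1° lat → SW at lon -20°, lat -73°.
Subsquare u=20, s=18: +20·0.0833333° lon, +18·0.0416667° lat → SW at lon -18.3333°, lat -72.25°.
Cell spans 0.0833333° lon × 0.0416667° lat. Centre is SW corner plus half of each.
latitude 72.2292° S, longitude 18.2917° W.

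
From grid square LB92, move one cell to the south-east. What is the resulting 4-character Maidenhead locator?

MB01

Longitude square 9; +1 → 10, wraps to 0, carry into field.
Longitude field L = 11; +1 → 12 = M.
Latitude square 2; −1 → 1.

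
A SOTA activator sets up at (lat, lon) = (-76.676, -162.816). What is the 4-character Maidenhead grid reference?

Offset from 180°W / 90°S: lon 17.18°, lat 13.32°.
Field: lon ⌊17.18/20⌋ = 0 → A; lat ⌊13.32/10⌋ = 1 → B.
Square: lon ⌊17.18/2⌋ = 8; lat ⌊3.32/1⌋ = 3.

AB83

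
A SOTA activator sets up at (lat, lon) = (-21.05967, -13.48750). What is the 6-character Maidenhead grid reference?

IG38gw

Add 180° to longitude and 90° to latitude: 166.5125, 68.9403.
Field: lon ⌊166.5125/20⌋ = 8 → I; lat ⌊68.9403/10⌋ = 6 → G.
Square: lon ⌊6.5125/2⌋ = 3; lat ⌊8.9403/1⌋ = 8.
Subsquare: lon ⌊0.5125/0.0833333⌋ = 6 → g; lat ⌊0.9403/0.0416667⌋ = 22 → w.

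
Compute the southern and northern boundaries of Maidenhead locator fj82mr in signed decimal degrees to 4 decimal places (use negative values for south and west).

2.7083, 2.7500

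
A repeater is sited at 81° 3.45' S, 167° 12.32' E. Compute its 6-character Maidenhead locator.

RA38ow

Add 180° to longitude and 90° to latitude: 347.2053, 8.9425.
Field: lon ⌊347.2053/20⌋ = 17 → R; lat ⌊8.9425/10⌋ = 0 → A.
Square: lon ⌊7.2053/2⌋ = 3; lat ⌊8.9425/1⌋ = 8.
Subsquare: lon ⌊1.2053/0.0833333⌋ = 14 → o; lat ⌊0.9425/0.0416667⌋ = 22 → w.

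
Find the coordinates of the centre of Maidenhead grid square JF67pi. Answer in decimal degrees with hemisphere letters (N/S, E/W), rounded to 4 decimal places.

Field J=9, F=5: +9·20° lon, +5·10° lat → SW at lon 0°, lat -40°.
Square 6, 7: +6·2° lon, +7·1° lat → SW at lon 12°, lat -33°.
Subsquare p=15, i=8: +15·0.0833333° lon, +8·0.0416667° lat → SW at lon 13.25°, lat -32.6667°.
Cell spans 0.0833333° lon × 0.0416667° lat. Centre is SW corner plus half of each.
latitude 32.6458° S, longitude 13.2917° E.

32.6458° S, 13.2917° E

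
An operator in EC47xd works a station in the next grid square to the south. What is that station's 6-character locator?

EC47xc

Latitude subsquare d = 3; −1 → 2 = c.
The longitude characters are unchanged.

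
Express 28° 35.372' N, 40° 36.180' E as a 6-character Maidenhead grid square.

LL08ho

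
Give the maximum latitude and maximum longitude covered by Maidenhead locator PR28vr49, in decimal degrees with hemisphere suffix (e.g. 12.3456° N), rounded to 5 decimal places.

88.75000° N, 125.79167° E

Field P=15, R=17: +15·20° lon, +17·10° lat → SW at lon 120°, lat 80°.
Square 2, 8: +2·2° lon, +8·1° lat → SW at lon 124°, lat 88°.
Subsquare v=21, r=17: +21·0.0833333° lon, +17·0.0416667° lat → SW at lon 125.75°, lat 88.7083°.
Extended square 4, 9: +4·0.00833333° lon, +9·0.00416667° lat → SW at lon 125.783°, lat 88.7458°.
Cell spans 0.00833333° lon × 0.00416667° lat. NE corner is SW corner plus one full cell.
latitude 88.75000° N, longitude 125.79167° E.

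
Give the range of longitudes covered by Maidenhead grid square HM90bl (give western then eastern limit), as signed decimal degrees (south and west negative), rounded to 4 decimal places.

Field H=7, M=12: +7·20° lon, +12·10° lat → SW at lon -40°, lat 30°.
Square 9, 0: +9·2° lon, +0·1° lat → SW at lon -22°, lat 30°.
Subsquare b=1, l=11: +1·0.0833333° lon, +11·0.0416667° lat → SW at lon -21.9167°, lat 30.4583°.
Cell spans 0.0833333° lon × 0.0416667° lat.
west -21.9167, east -21.8333.

-21.9167, -21.8333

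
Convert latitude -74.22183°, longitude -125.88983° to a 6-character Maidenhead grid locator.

Offset from 180°W / 90°S: lon 54.1102°, lat 15.7782°.
Field (20°×10°, letters A–R): 54.1102/20 → 2 → C, 15.7782/10 → 1 → B; chars CB.
Square (2°×1°, digits 0–9): 14.1102/2 → 7, 5.7782/1 → 5; chars 75.
Subsquare (5′×2.5′, letters a–x): 0.1102/0.0833333 → 1 → b, 0.7782/0.0416667 → 18 → s; chars bs.

CB75bs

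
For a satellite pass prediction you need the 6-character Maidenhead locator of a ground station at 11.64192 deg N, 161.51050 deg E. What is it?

Shift to the Maidenhead origin (180°W, 90°S): lon 341.5105, lat 101.6419.
Field: lon ⌊341.5105/20⌋ = 17 → R; lat ⌊101.6419/10⌋ = 10 → K.
Square: lon ⌊1.5105/2⌋ = 0; lat ⌊1.6419/1⌋ = 1.
Subsquare: lon ⌊1.5105/0.0833333⌋ = 18 → s; lat ⌊0.6419/0.0416667⌋ = 15 → p.

RK01sp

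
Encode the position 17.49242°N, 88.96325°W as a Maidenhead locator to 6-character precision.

EK57ml

Shift to the Maidenhead origin (180°W, 90°S): lon 91.0367, lat 107.4924.
Field: 91.0367/20 → 4 → E, 107.4924/10 → 10 → K; chars EK.
Square: 11.0367/2 → 5, 7.4924/1 → 7; chars 57.
Subsquare: 1.0367/0.0833333 → 12 → m, 0.4924/0.0416667 → 11 → l; chars ml.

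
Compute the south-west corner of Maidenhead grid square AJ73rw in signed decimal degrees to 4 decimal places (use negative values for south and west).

3.9167, -164.5833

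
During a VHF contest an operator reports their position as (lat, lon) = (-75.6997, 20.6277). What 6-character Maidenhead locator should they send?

KB04hh

Add 180° to longitude and 90° to latitude: 200.6277, 14.3003.
Field (20°×10°, letters A–R): 200.6277/20 → 10 → K, 14.3003/10 → 1 → B; chars KB.
Square (2°×1°, digits 0–9): 0.6277/2 → 0, 4.3003/1 → 4; chars 04.
Subsquare (5′×2.5′, letters a–x): 0.6277/0.0833333 → 7 → h, 0.3003/0.0416667 → 7 → h; chars hh.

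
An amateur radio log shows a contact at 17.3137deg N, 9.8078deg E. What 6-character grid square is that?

Shift to the Maidenhead origin (180°W, 90°S): lon 189.8078, lat 107.3137.
Field (20°×10°, letters A–R): lon ⌊189.8078/20⌋ = 9 → J; lat ⌊107.3137/10⌋ = 10 → K.
Square (2°×1°, digits 0–9): lon ⌊9.8078/2⌋ = 4; lat ⌊7.3137/1⌋ = 7.
Subsquare (5′×2.5′, letters a–x): lon ⌊1.8078/0.0833333⌋ = 21 → v; lat ⌊0.3137/0.0416667⌋ = 7 → h.

JK47vh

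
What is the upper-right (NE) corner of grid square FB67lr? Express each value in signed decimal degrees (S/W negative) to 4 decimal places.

-72.2500, -67.0000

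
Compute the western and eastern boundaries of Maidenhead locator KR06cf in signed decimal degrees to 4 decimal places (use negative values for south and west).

20.1667, 20.2500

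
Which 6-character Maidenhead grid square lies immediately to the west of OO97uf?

Longitude subsquare u = 20; −1 → 19 = t.
The latitude characters are unchanged.

OO97tf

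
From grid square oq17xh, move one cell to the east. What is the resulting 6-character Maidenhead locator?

Longitude subsquare x = 23; +1 → 24, wraps to 0 = a, carry into square.
Longitude square 1; +1 → 2.
The latitude characters are unchanged.

OQ27ah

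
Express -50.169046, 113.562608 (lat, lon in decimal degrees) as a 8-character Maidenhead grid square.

OD69st79

Shift to the Maidenhead origin (180°W, 90°S): lon 293.56261, lat 39.83095.
Field: 293.56261/20 → 14 → O, 39.83095/10 → 3 → D; chars OD.
Square: 13.56261/2 → 6, 9.83095/1 → 9; chars 69.
Subsquare: 1.56261/0.0833333 → 18 → s, 0.83095/0.0416667 → 19 → t; chars st.
Extended square: 0.06261/0.00833333 → 7, 0.03929/0.00416667 → 9; chars 79.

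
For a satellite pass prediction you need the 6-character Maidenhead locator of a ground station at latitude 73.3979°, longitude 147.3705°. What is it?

Add 180° to longitude and 90° to latitude: 327.3705, 163.3979.
Field: 327.3705/20 → 16 → Q, 163.3979/10 → 16 → Q; chars QQ.
Square: 7.3705/2 → 3, 3.3979/1 → 3; chars 33.
Subsquare: 1.3705/0.0833333 → 16 → q, 0.3979/0.0416667 → 9 → j; chars qj.

QQ33qj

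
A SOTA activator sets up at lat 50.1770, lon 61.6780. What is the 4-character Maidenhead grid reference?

MO00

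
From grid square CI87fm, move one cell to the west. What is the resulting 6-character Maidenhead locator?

CI87em

Longitude subsquare f = 5; −1 → 4 = e.
The latitude characters are unchanged.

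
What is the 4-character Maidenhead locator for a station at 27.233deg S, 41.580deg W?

Offset from 180°W / 90°S: lon 138.42°, lat 62.77°.
Field: 138.42/20 → 6 → G, 62.77/10 → 6 → G; chars GG.
Square: 18.42/2 → 9, 2.77/1 → 2; chars 92.

GG92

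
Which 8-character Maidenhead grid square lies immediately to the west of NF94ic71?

NF94ic61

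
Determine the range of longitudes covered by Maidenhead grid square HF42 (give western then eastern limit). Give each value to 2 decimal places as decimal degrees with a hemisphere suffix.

Field H=7, F=5: +7·20° lon, +5·10° lat → SW at lon -40°, lat -40°.
Square 4, 2: +4·2° lon, +2·1° lat → SW at lon -32°, lat -38°.
Cell spans 2° lon × 1° lat.
west 32.00° W, east 30.00° W.

32.00° W, 30.00° W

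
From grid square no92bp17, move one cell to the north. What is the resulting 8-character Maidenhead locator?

Latitude extended square 7; +1 → 8.
The longitude characters are unchanged.

NO92bp18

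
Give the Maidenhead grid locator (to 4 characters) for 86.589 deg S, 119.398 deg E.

Shift to the Maidenhead origin (180°W, 90°S): lon 299.40, lat 3.41.
Field: lon ⌊299.40/20⌋ = 14 → O; lat ⌊3.41/10⌋ = 0 → A.
Square: lon ⌊19.40/2⌋ = 9; lat ⌊3.41/1⌋ = 3.

OA93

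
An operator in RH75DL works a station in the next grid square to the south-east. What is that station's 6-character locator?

RH75ek

Longitude subsquare d = 3; +1 → 4 = e.
Latitude subsquare l = 11; −1 → 10 = k.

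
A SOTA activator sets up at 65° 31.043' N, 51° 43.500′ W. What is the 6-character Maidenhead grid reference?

Add 180° to longitude and 90° to latitude: 128.2750, 155.5174.
Field: lon ⌊128.2750/20⌋ = 6 → G; lat ⌊155.5174/10⌋ = 15 → P.
Square: lon ⌊8.2750/2⌋ = 4; lat ⌊5.5174/1⌋ = 5.
Subsquare: lon ⌊0.2750/0.0833333⌋ = 3 → d; lat ⌊0.5174/0.0416667⌋ = 12 → m.

GP45dm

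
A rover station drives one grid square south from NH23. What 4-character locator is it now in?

NH22

Latitude square 3; −1 → 2.
The longitude characters are unchanged.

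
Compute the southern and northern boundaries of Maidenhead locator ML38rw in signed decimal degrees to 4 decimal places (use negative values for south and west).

Field M=12, L=11: +12·20° lon, +11·10° lat → SW at lon 60°, lat 20°.
Square 3, 8: +3·2° lon, +8·1° lat → SW at lon 66°, lat 28°.
Subsquare r=17, w=22: +17·0.0833333° lon, +22·0.0416667° lat → SW at lon 67.4167°, lat 28.9167°.
Cell spans 0.0833333° lon × 0.0416667° lat.
south 28.9167, north 28.9583.

28.9167, 28.9583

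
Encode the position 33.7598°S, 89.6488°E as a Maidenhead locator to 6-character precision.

Offset from 180°W / 90°S: lon 269.6488°, lat 56.2402°.
Field: lon ⌊269.6488/20⌋ = 13 → N; lat ⌊56.2402/10⌋ = 5 → F.
Square: lon ⌊9.6488/2⌋ = 4; lat ⌊6.2402/1⌋ = 6.
Subsquare: lon ⌊1.6488/0.0833333⌋ = 19 → t; lat ⌊0.2402/0.0416667⌋ = 5 → f.

NF46tf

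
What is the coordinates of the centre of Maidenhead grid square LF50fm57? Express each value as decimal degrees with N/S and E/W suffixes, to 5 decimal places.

39.46875° S, 50.46250° E

Field L=11, F=5: +11·20° lon, +5·10° lat → SW at lon 40°, lat -40°.
Square 5, 0: +5·2° lon, +0·1° lat → SW at lon 50°, lat -40°.
Subsquare f=5, m=12: +5·0.0833333° lon, +12·0.0416667° lat → SW at lon 50.4167°, lat -39.5°.
Extended square 5, 7: +5·0.00833333° lon, +7·0.00416667° lat → SW at lon 50.4583°, lat -39.4708°.
Cell spans 0.00833333° lon × 0.00416667° lat. Centre is SW corner plus half of each.
latitude 39.46875° S, longitude 50.46250° E.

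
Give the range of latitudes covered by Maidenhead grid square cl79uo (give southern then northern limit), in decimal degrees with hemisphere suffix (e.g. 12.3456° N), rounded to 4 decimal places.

Field C=2, L=11: +2·20° lon, +11·10° lat → SW at lon -140°, lat 20°.
Square 7, 9: +7·2° lon, +9·1° lat → SW at lon -126°, lat 29°.
Subsquare u=20, o=14: +20·0.0833333° lon, +14·0.0416667° lat → SW at lon -124.333°, lat 29.5833°.
Cell spans 0.0833333° lon × 0.0416667° lat.
south 29.5833° N, north 29.6250° N.

29.5833° N, 29.6250° N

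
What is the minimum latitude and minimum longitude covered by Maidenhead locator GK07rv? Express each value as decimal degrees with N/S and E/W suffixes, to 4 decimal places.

17.8750° N, 58.5833° W

Field G=6, K=10: +6·20° lon, +10·10° lat → SW at lon -60°, lat 10°.
Square 0, 7: +0·2° lon, +7·1° lat → SW at lon -60°, lat 17°.
Subsquare r=17, v=21: +17·0.0833333° lon, +21·0.0416667° lat → SW at lon -58.5833°, lat 17.875°.
latitude 17.8750° N, longitude 58.5833° W.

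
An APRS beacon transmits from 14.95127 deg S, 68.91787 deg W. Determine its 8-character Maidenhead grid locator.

Add 180° to longitude and 90° to latitude: 111.08213, 75.04873.
Field (20°×10°, letters A–R): lon ⌊111.08213/20⌋ = 5 → F; lat ⌊75.04873/10⌋ = 7 → H.
Square (2°×1°, digits 0–9): lon ⌊11.08213/2⌋ = 5; lat ⌊5.04873/1⌋ = 5.
Subsquare (5′×2.5′, letters a–x): lon ⌊1.08213/0.0833333⌋ = 12 → m; lat ⌊0.04873/0.0416667⌋ = 1 → b.
Extended square (30″×15″, digits 0–9): lon ⌊0.08213/0.00833333⌋ = 9; lat ⌊0.00706/0.00416667⌋ = 1.

FH55mb91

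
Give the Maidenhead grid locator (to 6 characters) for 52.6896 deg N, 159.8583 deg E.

QO92wq

Add 180° to longitude and 90° to latitude: 339.8583, 142.6896.
Field: 339.8583/20 → 16 → Q, 142.6896/10 → 14 → O; chars QO.
Square: 19.8583/2 → 9, 2.6896/1 → 2; chars 92.
Subsquare: 1.8583/0.0833333 → 22 → w, 0.6896/0.0416667 → 16 → q; chars wq.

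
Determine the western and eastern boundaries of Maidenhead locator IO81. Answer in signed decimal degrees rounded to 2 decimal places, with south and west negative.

Field I=8, O=14: +8·20° lon, +14·10° lat → SW at lon -20°, lat 50°.
Square 8, 1: +8·2° lon, +1·1° lat → SW at lon -4°, lat 51°.
Cell spans 2° lon × 1° lat.
west -4.00, east -2.00.

-4.00, -2.00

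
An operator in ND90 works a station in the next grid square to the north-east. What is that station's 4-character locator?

OD01

Longitude square 9; +1 → 10, wraps to 0, carry into field.
Longitude field N = 13; +1 → 14 = O.
Latitude square 0; +1 → 1.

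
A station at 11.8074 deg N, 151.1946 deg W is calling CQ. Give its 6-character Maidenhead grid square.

BK41jt

Add 180° to longitude and 90° to latitude: 28.8054, 101.8074.
Field: 28.8054/20 → 1 → B, 101.8074/10 → 10 → K; chars BK.
Square: 8.8054/2 → 4, 1.8074/1 → 1; chars 41.
Subsquare: 0.8054/0.0833333 → 9 → j, 0.8074/0.0416667 → 19 → t; chars jt.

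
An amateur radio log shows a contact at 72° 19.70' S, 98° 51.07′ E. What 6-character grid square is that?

NB97kq

Offset from 180°W / 90°S: lon 278.8512°, lat 17.6717°.
Field: lon ⌊278.8512/20⌋ = 13 → N; lat ⌊17.6717/10⌋ = 1 → B.
Square: lon ⌊18.8512/2⌋ = 9; lat ⌊7.6717/1⌋ = 7.
Subsquare: lon ⌊0.8512/0.0833333⌋ = 10 → k; lat ⌊0.6717/0.0416667⌋ = 16 → q.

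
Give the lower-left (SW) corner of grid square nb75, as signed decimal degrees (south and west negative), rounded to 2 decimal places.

-75.00, 94.00

Field N=13, B=1: +13·20° lon, +1·10° lat → SW at lon 80°, lat -80°.
Square 7, 5: +7·2° lon, +5·1° lat → SW at lon 94°, lat -75°.
latitude -75.00, longitude 94.00.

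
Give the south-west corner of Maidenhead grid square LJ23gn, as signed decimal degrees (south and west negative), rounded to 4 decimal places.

3.5417, 44.5000

Field L=11, J=9: +11·20° lon, +9·10° lat → SW at lon 40°, lat 0°.
Square 2, 3: +2·2° lon, +3·1° lat → SW at lon 44°, lat 3°.
Subsquare g=6, n=13: +6·0.0833333° lon, +13·0.0416667° lat → SW at lon 44.5°, lat 3.54167°.
latitude 3.5417, longitude 44.5000.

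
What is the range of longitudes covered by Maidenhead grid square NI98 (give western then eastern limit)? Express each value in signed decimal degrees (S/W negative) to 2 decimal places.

Field N=13, I=8: +13·20° lon, +8·10° lat → SW at lon 80°, lat -10°.
Square 9, 8: +9·2° lon, +8·1° lat → SW at lon 98°, lat -2°.
Cell spans 2° lon × 1° lat.
west 98.00, east 100.00.

98.00, 100.00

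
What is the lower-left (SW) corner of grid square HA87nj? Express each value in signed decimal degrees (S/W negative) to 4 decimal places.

-82.6250, -22.9167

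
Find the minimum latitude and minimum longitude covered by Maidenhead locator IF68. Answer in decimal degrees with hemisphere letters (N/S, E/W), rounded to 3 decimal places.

32.000° S, 8.000° W

Field I=8, F=5: +8·20° lon, +5·10° lat → SW at lon -20°, lat -40°.
Square 6, 8: +6·2° lon, +8·1° lat → SW at lon -8°, lat -32°.
latitude 32.000° S, longitude 8.000° W.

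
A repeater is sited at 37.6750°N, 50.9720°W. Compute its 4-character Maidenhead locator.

GM47

Offset from 180°W / 90°S: lon 129.03°, lat 127.67°.
Field: lon ⌊129.03/20⌋ = 6 → G; lat ⌊127.67/10⌋ = 12 → M.
Square: lon ⌊9.03/2⌋ = 4; lat ⌊7.67/1⌋ = 7.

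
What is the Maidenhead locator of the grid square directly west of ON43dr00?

Longitude extended square 0; −1 → -1, wraps to 9, carry into subsquare.
Longitude subsquare d = 3; −1 → 2 = c.
The latitude characters are unchanged.

ON43cr90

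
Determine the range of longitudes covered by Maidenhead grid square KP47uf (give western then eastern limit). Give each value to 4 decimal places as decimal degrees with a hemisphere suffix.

29.6667° E, 29.7500° E

Field K=10, P=15: +10·20° lon, +15·10° lat → SW at lon 20°, lat 60°.
Square 4, 7: +4·2° lon, +7·1° lat → SW at lon 28°, lat 67°.
Subsquare u=20, f=5: +20·0.0833333° lon, +5·0.0416667° lat → SW at lon 29.6667°, lat 67.2083°.
Cell spans 0.0833333° lon × 0.0416667° lat.
west 29.6667° E, east 29.7500° E.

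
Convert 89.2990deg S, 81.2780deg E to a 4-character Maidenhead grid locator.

NA00

Shift to the Maidenhead origin (180°W, 90°S): lon 261.28, lat 0.70.
Field: lon ⌊261.28/20⌋ = 13 → N; lat ⌊0.70/10⌋ = 0 → A.
Square: lon ⌊1.28/2⌋ = 0; lat ⌊0.70/1⌋ = 0.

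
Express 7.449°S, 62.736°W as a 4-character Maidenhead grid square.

FI82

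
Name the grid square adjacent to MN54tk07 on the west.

MN54sk97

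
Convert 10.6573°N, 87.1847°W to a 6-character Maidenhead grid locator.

EK60jp

Shift to the Maidenhead origin (180°W, 90°S): lon 92.8153, lat 100.6573.
Field: 92.8153/20 → 4 → E, 100.6573/10 → 10 → K; chars EK.
Square: 12.8153/2 → 6, 0.6573/1 → 0; chars 60.
Subsquare: 0.8153/0.0833333 → 9 → j, 0.6573/0.0416667 → 15 → p; chars jp.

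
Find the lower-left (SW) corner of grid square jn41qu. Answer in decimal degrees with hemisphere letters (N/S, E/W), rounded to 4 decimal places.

41.8333° N, 9.3333° E

Field J=9, N=13: +9·20° lon, +13·10° lat → SW at lon 0°, lat 40°.
Square 4, 1: +4·2° lon, +1·1° lat → SW at lon 8°, lat 41°.
Subsquare q=16, u=20: +16·0.0833333° lon, +20·0.0416667° lat → SW at lon 9.33333°, lat 41.8333°.
latitude 41.8333° N, longitude 9.3333° E.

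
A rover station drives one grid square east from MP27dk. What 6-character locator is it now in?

MP27ek

Longitude subsquare d = 3; +1 → 4 = e.
The latitude characters are unchanged.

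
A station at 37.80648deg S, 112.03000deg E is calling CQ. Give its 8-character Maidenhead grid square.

Offset from 180°W / 90°S: lon 292.03000°, lat 52.19352°.
Field: 292.03000/20 → 14 → O, 52.19352/10 → 5 → F; chars OF.
Square: 12.03000/2 → 6, 2.19352/1 → 2; chars 62.
Subsquare: 0.03000/0.0833333 → 0 → a, 0.19352/0.0416667 → 4 → e; chars ae.
Extended square: 0.03000/0.00833333 → 3, 0.02685/0.00416667 → 6; chars 36.

OF62ae36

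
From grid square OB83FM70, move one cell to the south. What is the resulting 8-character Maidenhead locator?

OB83fl79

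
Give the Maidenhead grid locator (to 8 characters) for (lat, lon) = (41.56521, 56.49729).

LN81fn95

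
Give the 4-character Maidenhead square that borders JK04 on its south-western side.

IK93

Longitude square 0; −1 → -1, wraps to 9, carry into field.
Longitude field J = 9; −1 → 8 = I.
Latitude square 4; −1 → 3.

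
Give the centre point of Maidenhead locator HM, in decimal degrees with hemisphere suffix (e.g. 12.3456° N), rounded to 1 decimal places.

Field H=7, M=12: +7·20° lon, +12·10° lat → SW at lon -40°, lat 30°.
Cell spans 20° lon × 10° lat. Centre is SW corner plus half of each.
latitude 35.0° N, longitude 30.0° W.

35.0° N, 30.0° W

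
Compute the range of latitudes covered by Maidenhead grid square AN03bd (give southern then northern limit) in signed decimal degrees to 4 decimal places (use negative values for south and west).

43.1250, 43.1667

Field A=0, N=13: +0·20° lon, +13·10° lat → SW at lon -180°, lat 40°.
Square 0, 3: +0·2° lon, +3·1° lat → SW at lon -180°, lat 43°.
Subsquare b=1, d=3: +1·0.0833333° lon, +3·0.0416667° lat → SW at lon -179.917°, lat 43.125°.
Cell spans 0.0833333° lon × 0.0416667° lat.
south 43.1250, north 43.1667.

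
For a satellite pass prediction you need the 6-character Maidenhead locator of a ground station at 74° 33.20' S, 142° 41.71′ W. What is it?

BB85pk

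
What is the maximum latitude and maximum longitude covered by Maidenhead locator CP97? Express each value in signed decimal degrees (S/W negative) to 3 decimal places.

68.000, -120.000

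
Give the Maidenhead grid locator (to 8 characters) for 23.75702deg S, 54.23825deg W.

GG26vf18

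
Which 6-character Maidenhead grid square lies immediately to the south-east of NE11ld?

Longitude subsquare l = 11; +1 → 12 = m.
Latitude subsquare d = 3; −1 → 2 = c.

NE11mc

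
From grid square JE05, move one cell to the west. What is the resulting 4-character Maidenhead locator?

IE95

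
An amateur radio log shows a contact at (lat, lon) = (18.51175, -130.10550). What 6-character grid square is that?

CK48wm

Shift to the Maidenhead origin (180°W, 90°S): lon 49.8945, lat 108.5118.
Field: 49.8945/20 → 2 → C, 108.5118/10 → 10 → K; chars CK.
Square: 9.8945/2 → 4, 8.5118/1 → 8; chars 48.
Subsquare: 1.8945/0.0833333 → 22 → w, 0.5118/0.0416667 → 12 → m; chars wm.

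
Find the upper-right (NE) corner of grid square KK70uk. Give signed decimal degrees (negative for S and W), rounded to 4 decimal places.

10.4583, 35.7500

Field K=10, K=10: +10·20° lon, +10·10° lat → SW at lon 20°, lat 10°.
Square 7, 0: +7·2° lon, +0·1° lat → SW at lon 34°, lat 10°.
Subsquare u=20, k=10: +20·0.0833333° lon, +10·0.0416667° lat → SW at lon 35.6667°, lat 10.4167°.
Cell spans 0.0833333° lon × 0.0416667° lat. NE corner is SW corner plus one full cell.
latitude 10.4583, longitude 35.7500.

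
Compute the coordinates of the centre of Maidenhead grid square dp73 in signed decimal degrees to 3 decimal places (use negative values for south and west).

Field D=3, P=15: +3·20° lon, +15·10° lat → SW at lon -120°, lat 60°.
Square 7, 3: +7·2° lon, +3·1° lat → SW at lon -106°, lat 63°.
Cell spans 2° lon × 1° lat. Centre is SW corner plus half of each.
latitude 63.500, longitude -105.000.

63.500, -105.000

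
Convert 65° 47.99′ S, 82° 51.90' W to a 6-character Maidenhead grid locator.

EC84ne

Offset from 180°W / 90°S: lon 97.1350°, lat 24.2002°.
Field: lon ⌊97.1350/20⌋ = 4 → E; lat ⌊24.2002/10⌋ = 2 → C.
Square: lon ⌊17.1350/2⌋ = 8; lat ⌊4.2002/1⌋ = 4.
Subsquare: lon ⌊1.1350/0.0833333⌋ = 13 → n; lat ⌊0.2002/0.0416667⌋ = 4 → e.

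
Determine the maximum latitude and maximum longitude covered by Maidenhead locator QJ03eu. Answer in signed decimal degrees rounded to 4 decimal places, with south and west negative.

3.8750, 140.4167

Field Q=16, J=9: +16·20° lon, +9·10° lat → SW at lon 140°, lat 0°.
Square 0, 3: +0·2° lon, +3·1° lat → SW at lon 140°, lat 3°.
Subsquare e=4, u=20: +4·0.0833333° lon, +20·0.0416667° lat → SW at lon 140.333°, lat 3.83333°.
Cell spans 0.0833333° lon × 0.0416667° lat. NE corner is SW corner plus one full cell.
latitude 3.8750, longitude 140.4167.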